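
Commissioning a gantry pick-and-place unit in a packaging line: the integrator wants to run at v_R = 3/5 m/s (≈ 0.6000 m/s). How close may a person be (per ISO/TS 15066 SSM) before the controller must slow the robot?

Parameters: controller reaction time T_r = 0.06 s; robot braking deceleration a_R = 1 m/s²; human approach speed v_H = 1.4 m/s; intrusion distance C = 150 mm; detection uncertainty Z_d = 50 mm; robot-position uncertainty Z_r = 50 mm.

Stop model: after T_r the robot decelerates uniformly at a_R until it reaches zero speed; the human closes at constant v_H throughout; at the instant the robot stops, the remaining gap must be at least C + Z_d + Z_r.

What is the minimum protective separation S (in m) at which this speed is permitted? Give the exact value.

S_min = 139/100 m = 1.3900 m

stop time T_s = (3/5)/1 = 0.6000 s
robot in T_r: 0.6000·0.0600 = 0.0360 m
robot covers 0.6000·0.6000 − ½·1.0000·0.6000² = 0.1800 m while stopping
person approaches 1.4000·(0.0600+0.6000) = 0.9240 m
margins: 0.1500+0.0500+0.0500 = 0.2500 m
S_min ≈ 0.0360+0.1800+0.9240+0.2500  ⇒  S_min = 139/100 m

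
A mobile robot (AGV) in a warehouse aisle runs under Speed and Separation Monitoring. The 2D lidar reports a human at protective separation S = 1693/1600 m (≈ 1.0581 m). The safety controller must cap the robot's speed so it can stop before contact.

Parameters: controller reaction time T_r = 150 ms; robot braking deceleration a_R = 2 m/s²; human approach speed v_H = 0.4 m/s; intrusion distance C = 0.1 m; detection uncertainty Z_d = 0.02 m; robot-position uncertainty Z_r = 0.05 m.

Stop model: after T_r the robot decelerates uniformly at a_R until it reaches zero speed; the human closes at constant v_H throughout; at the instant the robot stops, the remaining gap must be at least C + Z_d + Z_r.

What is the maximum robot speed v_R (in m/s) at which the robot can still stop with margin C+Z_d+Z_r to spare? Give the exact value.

v_R_max = 5/4 m/s = 1.2500 m/s

quadratic (1/4)·v² + (7/20)·v + (-53/64) = 0
  disc = (7/20)² − 4·(1/4)·(-53/64) = 1521/1600 ; √disc = 39/40
  v_R = (−(7/20) + 39/40) / (2·(1/4)) = 5/4 m/s
check:
braking lasts T_s = (5/4)/2 = 0.6250 s
reaction-phase robot travel = 1.2500·0.1500 = 0.1875 m
braking distance = 1.2500²/(2·2.0000) = 0.3906 m
human closes 0.4000·0.7750 = 0.3100 m
margins: 0.1000+0.0200+0.0500 = 0.1700 m
sum ≈ 0.1875+0.3906+0.3100+0.1700 ≈ 1.0581 m = S ✓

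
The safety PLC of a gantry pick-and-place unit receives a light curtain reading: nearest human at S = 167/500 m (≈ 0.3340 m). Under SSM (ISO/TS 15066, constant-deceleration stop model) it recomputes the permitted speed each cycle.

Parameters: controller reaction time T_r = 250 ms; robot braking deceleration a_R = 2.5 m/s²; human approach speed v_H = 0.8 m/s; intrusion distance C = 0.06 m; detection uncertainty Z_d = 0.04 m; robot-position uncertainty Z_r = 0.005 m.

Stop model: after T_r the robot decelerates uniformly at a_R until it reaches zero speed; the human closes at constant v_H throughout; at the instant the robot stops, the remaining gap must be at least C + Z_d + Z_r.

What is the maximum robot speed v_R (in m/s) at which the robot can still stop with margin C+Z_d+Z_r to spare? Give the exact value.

at the boundary: (1/5)·v² + (57/100)·v + (-29/1000) = 0
  disc = (57/100)² − 4·(1/5)·(-29/1000) = 3481/10000 ; √disc = 59/100
  v_R = (−(57/100) + 59/100) / (2·(1/5)) = 1/20 m/s
check:
braking lasts T_s = (1/20)/(5/2) = 0.0200 s
robot in T_r: 0.0500·0.2500 = 0.0125 m
robot under decel: 0.0500²/(2·2.5000) = 0.0005 m
person approaches 0.8000·(0.2500+0.0200) = 0.2160 m
residual clearance needed = 0.0600+0.0400+0.0050 = 0.1050 m
sum ≈ 0.0125+0.0005+0.2160+0.1050 ≈ 0.3340 m = S ✓

v_R_max = 1/20 m/s = 0.0500 m/s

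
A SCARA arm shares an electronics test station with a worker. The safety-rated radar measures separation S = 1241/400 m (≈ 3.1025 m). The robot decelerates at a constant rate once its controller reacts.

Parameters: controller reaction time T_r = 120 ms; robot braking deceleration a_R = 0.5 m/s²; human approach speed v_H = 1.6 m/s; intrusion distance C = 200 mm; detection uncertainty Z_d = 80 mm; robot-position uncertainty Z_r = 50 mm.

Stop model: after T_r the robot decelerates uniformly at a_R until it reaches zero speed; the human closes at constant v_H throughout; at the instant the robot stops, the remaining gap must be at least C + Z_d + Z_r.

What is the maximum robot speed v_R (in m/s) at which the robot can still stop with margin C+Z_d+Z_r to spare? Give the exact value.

at the boundary: (1)·v² + (83/25)·v + (-5161/2000) = 0
  disc = (83/25)² − 4·(1)·(-5161/2000) = 53361/2500 ; √disc = 231/50
  v_R = (−(83/25) + 231/50) / (2·(1)) = 13/20 m/s
check:
stop time T_s = (13/20)/(1/2) = 1.3000 s
reaction-phase robot travel = 0.6500·0.1200 = 0.0780 m
robot under decel: 0.6500²/(2·0.5000) = 0.4225 m
human closes 1.6000·1.4200 = 2.2720 m
C+Z_d+Z_r = 0.2000+0.0800+0.0500 = 0.3300 m
sum ≈ 0.0780+0.4225+2.2720+0.3300 ≈ 3.1025 m = S ✓

v_R_max = 13/20 m/s = 0.6500 m/s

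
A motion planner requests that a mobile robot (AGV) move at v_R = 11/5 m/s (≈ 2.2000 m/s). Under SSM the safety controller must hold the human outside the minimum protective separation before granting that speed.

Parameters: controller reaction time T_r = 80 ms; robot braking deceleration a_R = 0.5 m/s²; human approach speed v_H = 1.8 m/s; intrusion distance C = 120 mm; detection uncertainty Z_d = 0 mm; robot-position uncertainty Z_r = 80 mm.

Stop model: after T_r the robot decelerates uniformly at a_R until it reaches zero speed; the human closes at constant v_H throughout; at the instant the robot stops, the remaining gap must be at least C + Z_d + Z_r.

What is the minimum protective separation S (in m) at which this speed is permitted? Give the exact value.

S_min = 332/25 m = 13.2800 m

braking lasts T_s = (11/5)/(1/2) = 4.4000 s
robot covers v_R·T_r = 2.2000·0.0800 = 0.1760 m before braking
robot under decel: 2.2000²/(2·0.5000) = 4.8400 m
human over T_r+T_s: 1.8000·(0.0800+4.4000) = 8.0640 m
margins: 0.1200+0.0000+0.0800 = 0.2000 m
S_min ≈ 0.1760+4.8400+8.0640+0.2000  ⇒  S_min = 332/25 m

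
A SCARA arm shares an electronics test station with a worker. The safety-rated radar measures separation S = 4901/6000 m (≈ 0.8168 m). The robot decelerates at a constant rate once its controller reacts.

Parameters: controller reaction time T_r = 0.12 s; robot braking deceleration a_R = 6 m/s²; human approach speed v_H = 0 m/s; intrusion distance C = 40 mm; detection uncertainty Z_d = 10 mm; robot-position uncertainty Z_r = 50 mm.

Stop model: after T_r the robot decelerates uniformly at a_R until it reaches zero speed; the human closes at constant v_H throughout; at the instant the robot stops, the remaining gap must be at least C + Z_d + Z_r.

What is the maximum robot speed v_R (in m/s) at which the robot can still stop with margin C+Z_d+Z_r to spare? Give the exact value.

v_R_max = 23/10 m/s = 2.3000 m/s

quadratic (1/12)·v² + (3/25)·v + (-4301/6000) = 0
  disc = (3/25)² − 4·(1/12)·(-4301/6000) = 22801/90000 ; √disc = 151/300
  v_R = (−(3/25) + 151/300) / (2·(1/12)) = 23/10 m/s
check:
T_s = v_R/a_R = (23/10)/6 = 0.3833 s
reaction-phase robot travel = 2.3000·0.1200 = 0.2760 m
robot covers 2.3000·0.3833 − ½·6.0000·0.3833² = 0.4408 m while stopping
human over T_r+T_s: 0.0000·(0.1200+0.3833) = 0.0000 m
C+Z_d+Z_r = 0.0400+0.0100+0.0500 = 0.1000 m
sum ≈ 0.2760+0.4408+0.0000+0.1000 ≈ 0.8168 m = S ✓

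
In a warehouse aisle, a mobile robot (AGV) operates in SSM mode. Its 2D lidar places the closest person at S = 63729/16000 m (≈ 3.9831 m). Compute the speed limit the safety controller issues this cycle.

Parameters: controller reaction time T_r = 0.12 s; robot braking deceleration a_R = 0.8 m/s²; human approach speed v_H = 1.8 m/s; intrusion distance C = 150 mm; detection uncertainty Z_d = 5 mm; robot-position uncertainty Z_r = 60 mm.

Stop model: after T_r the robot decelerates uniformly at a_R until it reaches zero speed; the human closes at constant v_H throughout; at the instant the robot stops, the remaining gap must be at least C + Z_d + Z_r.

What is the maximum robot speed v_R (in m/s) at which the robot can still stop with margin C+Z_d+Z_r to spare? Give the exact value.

quadratic (5/8)·v² + (237/100)·v + (-56833/16000) = 0
  disc = (237/100)² − 4·(5/8)·(-56833/16000) = 2319529/160000 ; √disc = 1523/400
  v_R = (−(237/100) + 1523/400) / (2·(5/8)) = 23/20 m/s
check:
T_s = v_R/a_R = (23/20)/(4/5) = 1.4375 s
robot covers v_R·T_r = 1.1500·0.1200 = 0.1380 m before braking
robot covers 1.1500·1.4375 − ½·0.8000·1.4375² = 0.8266 m while stopping
human over T_r+T_s: 1.8000·(0.1200+1.4375) = 2.8035 m
residual clearance needed = 0.1500+0.0050+0.0600 = 0.2150 m
sum ≈ 0.1380+0.8266+2.8035+0.2150 ≈ 3.9831 m = S ✓

v_R_max = 23/20 m/s = 1.1500 m/s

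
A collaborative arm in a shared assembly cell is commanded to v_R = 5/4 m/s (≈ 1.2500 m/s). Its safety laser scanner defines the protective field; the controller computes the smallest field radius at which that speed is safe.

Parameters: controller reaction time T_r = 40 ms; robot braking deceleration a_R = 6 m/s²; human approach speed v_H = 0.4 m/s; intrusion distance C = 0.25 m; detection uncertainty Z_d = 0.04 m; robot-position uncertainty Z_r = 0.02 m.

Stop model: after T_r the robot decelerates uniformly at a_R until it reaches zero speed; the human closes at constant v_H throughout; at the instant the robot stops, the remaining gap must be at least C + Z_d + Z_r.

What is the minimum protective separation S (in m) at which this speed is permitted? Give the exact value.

T_s = v_R/a_R = (5/4)/6 = 0.2083 s
reaction-phase robot travel = 1.2500·0.0400 = 0.0500 m
braking distance = 1.2500²/(2·6.0000) = 0.1302 m
human closes 0.4000·0.2483 = 0.0993 m
C+Z_d+Z_r = 0.2500+0.0400+0.0200 = 0.3100 m
S_min ≈ 0.0500+0.1302+0.0993+0.3100  ⇒  S_min = 14149/24000 m

S_min = 14149/24000 m = 0.5895 m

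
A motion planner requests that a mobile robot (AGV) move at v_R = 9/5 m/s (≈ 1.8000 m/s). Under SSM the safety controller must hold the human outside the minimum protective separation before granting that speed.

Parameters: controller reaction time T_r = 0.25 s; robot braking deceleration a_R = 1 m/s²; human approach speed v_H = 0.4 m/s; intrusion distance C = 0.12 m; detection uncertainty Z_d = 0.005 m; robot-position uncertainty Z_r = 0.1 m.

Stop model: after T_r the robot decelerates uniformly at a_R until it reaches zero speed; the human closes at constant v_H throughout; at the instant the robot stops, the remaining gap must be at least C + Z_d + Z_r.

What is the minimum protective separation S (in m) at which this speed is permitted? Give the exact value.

S_min = 623/200 m = 3.1150 m

braking lasts T_s = (9/5)/1 = 1.8000 s
reaction-phase robot travel = 1.8000·0.2500 = 0.4500 m
robot under decel: 1.8000²/(2·1.0000) = 1.6200 m
human closes 0.4000·2.0500 = 0.8200 m
margins: 0.1200+0.0050+0.1000 = 0.2250 m
S_min ≈ 0.4500+1.6200+0.8200+0.2250  ⇒  S_min = 623/200 m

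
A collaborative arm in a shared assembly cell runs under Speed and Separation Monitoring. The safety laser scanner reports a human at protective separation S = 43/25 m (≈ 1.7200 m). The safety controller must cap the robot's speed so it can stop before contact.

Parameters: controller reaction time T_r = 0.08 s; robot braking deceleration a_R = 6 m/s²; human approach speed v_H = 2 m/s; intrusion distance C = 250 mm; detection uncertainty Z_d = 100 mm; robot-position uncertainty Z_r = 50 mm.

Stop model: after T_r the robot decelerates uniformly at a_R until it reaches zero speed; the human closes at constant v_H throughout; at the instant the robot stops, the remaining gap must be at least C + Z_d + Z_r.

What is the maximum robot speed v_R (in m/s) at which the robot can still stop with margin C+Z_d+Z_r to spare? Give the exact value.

v_R_max = 2 m/s = 2.0000 m/s

at the boundary: (1/12)·v² + (31/75)·v + (-29/25) = 0
  disc = (31/75)² − 4·(1/12)·(-29/25) = 3136/5625 ; √disc = 56/75
  v_R = (−(31/75) + 56/75) / (2·(1/12)) = 2 m/s
check:
T_s = v_R/a_R = 2/6 = 0.3333 s
robot in T_r: 2.0000·0.0800 = 0.1600 m
robot covers 2.0000·0.3333 − ½·6.0000·0.3333² = 0.3333 m while stopping
human over T_r+T_s: 2.0000·(0.0800+0.3333) = 0.8267 m
margins: 0.2500+0.1000+0.0500 = 0.4000 m
sum ≈ 0.1600+0.3333+0.8267+0.4000 ≈ 1.7200 m = S ✓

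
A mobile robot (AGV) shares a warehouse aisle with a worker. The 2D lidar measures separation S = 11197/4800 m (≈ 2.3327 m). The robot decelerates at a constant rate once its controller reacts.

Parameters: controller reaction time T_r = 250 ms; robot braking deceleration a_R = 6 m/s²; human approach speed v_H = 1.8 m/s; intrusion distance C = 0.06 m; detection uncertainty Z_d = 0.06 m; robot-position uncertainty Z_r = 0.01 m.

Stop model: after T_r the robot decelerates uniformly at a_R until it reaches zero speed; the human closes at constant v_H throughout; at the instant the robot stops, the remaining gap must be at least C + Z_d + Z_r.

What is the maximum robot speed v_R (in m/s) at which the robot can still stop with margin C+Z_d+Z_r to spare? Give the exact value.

v_R_max = 47/20 m/s = 2.3500 m/s

at the boundary: (1/12)·v² + (11/20)·v + (-8413/4800) = 0
  disc = (11/20)² − 4·(1/12)·(-8413/4800) = 12769/14400 ; √disc = 113/120
  v_R = (−(11/20) + 113/120) / (2·(1/12)) = 47/20 m/s
check:
braking lasts T_s = (47/20)/6 = 0.3917 s
robot in T_r: 2.3500·0.2500 = 0.5875 m
braking distance = 2.3500²/(2·6.0000) = 0.4602 m
human over T_r+T_s: 1.8000·(0.2500+0.3917) = 1.1550 m
margins: 0.0600+0.0600+0.0100 = 0.1300 m
sum ≈ 0.5875+0.4602+1.1550+0.1300 ≈ 2.3327 m = S ✓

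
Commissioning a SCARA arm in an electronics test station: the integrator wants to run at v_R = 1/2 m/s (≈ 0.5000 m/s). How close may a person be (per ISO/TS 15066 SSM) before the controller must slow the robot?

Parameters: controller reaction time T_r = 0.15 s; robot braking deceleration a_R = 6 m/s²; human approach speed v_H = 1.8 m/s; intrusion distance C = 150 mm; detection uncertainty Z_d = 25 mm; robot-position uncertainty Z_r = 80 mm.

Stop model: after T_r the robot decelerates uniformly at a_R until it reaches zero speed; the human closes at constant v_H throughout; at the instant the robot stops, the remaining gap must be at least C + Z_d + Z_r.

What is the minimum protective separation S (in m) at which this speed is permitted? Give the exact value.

braking lasts T_s = (1/2)/6 = 0.0833 s
reaction-phase robot travel = 0.5000·0.1500 = 0.0750 m
robot under decel: 0.5000²/(2·6.0000) = 0.0208 m
human over T_r+T_s: 1.8000·(0.1500+0.0833) = 0.4200 m
C+Z_d+Z_r = 0.1500+0.0250+0.0800 = 0.2550 m
S_min ≈ 0.0750+0.0208+0.4200+0.2550  ⇒  S_min = 37/48 m

S_min = 37/48 m = 0.7708 m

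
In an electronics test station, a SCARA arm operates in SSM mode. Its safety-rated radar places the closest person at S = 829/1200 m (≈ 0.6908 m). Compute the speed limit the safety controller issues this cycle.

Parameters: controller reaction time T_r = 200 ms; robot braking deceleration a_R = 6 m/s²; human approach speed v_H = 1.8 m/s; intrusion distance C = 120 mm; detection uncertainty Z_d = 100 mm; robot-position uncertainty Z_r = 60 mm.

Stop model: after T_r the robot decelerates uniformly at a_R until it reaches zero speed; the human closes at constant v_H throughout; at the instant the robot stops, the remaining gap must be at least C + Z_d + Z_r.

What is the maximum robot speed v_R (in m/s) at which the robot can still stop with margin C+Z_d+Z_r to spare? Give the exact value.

v_R_max = 1/10 m/s = 0.1000 m/s

quadratic (1/12)·v² + (1/2)·v + (-61/1200) = 0
  disc = (1/2)² − 4·(1/12)·(-61/1200) = 961/3600 ; √disc = 31/60
  v_R = (−(1/2) + 31/60) / (2·(1/12)) = 1/10 m/s
check:
braking lasts T_s = (1/10)/6 = 0.0167 s
robot in T_r: 0.1000·0.2000 = 0.0200 m
robot under decel: 0.1000²/(2·6.0000) = 0.0008 m
person approaches 1.8000·(0.2000+0.0167) = 0.3900 m
C+Z_d+Z_r = 0.1200+0.1000+0.0600 = 0.2800 m
sum ≈ 0.0200+0.0008+0.3900+0.2800 ≈ 0.6908 m = S ✓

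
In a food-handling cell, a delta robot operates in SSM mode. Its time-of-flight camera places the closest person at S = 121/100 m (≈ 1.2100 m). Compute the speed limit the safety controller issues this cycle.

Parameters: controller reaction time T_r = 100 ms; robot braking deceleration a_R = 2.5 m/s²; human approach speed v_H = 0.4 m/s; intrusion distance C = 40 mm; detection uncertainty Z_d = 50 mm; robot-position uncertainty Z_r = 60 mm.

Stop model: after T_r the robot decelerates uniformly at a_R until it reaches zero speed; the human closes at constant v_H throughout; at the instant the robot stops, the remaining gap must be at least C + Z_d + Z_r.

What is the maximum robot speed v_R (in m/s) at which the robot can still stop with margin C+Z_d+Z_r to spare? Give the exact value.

at the boundary: (1/5)·v² + (13/50)·v + (-51/50) = 0
  disc = (13/50)² − 4·(1/5)·(-51/50) = 2209/2500 ; √disc = 47/50
  v_R = (−(13/50) + 47/50) / (2·(1/5)) = 17/10 m/s
check:
T_s = v_R/a_R = (17/10)/(5/2) = 0.6800 s
robot in T_r: 1.7000·0.1000 = 0.1700 m
robot covers 1.7000·0.6800 − ½·2.5000·0.6800² = 0.5780 m while stopping
human closes 0.4000·0.7800 = 0.3120 m
C+Z_d+Z_r = 0.0400+0.0500+0.0600 = 0.1500 m
sum ≈ 0.1700+0.5780+0.3120+0.1500 ≈ 1.2100 m = S ✓

v_R_max = 17/10 m/s = 1.7000 m/s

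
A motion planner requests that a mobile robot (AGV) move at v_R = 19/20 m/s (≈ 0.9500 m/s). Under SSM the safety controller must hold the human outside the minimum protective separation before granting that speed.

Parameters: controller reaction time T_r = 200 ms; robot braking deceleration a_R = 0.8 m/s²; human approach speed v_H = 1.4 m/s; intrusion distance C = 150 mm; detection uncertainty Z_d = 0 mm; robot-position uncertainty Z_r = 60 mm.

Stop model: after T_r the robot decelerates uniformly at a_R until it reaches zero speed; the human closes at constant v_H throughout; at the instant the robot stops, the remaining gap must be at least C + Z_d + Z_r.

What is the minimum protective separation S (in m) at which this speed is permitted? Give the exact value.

S_min = 9301/3200 m = 2.9066 m

T_s = v_R/a_R = (19/20)/(4/5) = 1.1875 s
reaction-phase robot travel = 0.9500·0.2000 = 0.1900 m
braking distance = 0.9500²/(2·0.8000) = 0.5641 m
person approaches 1.4000·(0.2000+1.1875) = 1.9425 m
C+Z_d+Z_r = 0.1500+0.0000+0.0600 = 0.2100 m
S_min ≈ 0.1900+0.5641+1.9425+0.2100  ⇒  S_min = 9301/3200 m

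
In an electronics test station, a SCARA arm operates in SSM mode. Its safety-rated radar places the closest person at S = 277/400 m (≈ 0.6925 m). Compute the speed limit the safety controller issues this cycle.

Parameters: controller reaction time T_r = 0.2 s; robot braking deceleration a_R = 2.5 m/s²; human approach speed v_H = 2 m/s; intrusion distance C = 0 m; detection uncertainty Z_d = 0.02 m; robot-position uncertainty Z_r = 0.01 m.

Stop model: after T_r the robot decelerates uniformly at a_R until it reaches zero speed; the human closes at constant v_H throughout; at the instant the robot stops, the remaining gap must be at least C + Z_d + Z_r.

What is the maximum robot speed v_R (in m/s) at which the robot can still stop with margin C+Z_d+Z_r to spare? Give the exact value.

v_R_max = 1/4 m/s = 0.2500 m/s

at the boundary: (1/5)·v² + (1)·v + (-21/80) = 0
  disc = (1)² − 4·(1/5)·(-21/80) = 121/100 ; √disc = 11/10
  v_R = (−(1) + 11/10) / (2·(1/5)) = 1/4 m/s
check:
stop time T_s = (1/4)/(5/2) = 0.1000 s
robot in T_r: 0.2500·0.2000 = 0.0500 m
robot under decel: 0.2500²/(2·2.5000) = 0.0125 m
person approaches 2.0000·(0.2000+0.1000) = 0.6000 m
C+Z_d+Z_r = 0.0000+0.0200+0.0100 = 0.0300 m
sum ≈ 0.0500+0.0125+0.6000+0.0300 ≈ 0.6925 m = S ✓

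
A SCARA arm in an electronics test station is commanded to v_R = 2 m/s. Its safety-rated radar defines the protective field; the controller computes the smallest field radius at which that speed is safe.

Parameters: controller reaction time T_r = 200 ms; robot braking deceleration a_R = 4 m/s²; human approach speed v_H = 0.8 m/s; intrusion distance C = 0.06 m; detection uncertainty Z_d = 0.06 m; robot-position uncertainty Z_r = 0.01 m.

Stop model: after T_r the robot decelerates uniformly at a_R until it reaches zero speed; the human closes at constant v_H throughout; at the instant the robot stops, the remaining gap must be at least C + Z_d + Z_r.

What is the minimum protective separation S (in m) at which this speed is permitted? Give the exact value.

stop time T_s = 2/4 = 0.5000 s
robot covers v_R·T_r = 2.0000·0.2000 = 0.4000 m before braking
robot under decel: 2.0000²/(2·4.0000) = 0.5000 m
person approaches 0.8000·(0.2000+0.5000) = 0.5600 m
margins: 0.0600+0.0600+0.0100 = 0.1300 m
S_min ≈ 0.4000+0.5000+0.5600+0.1300  ⇒  S_min = 159/100 m

S_min = 159/100 m = 1.5900 m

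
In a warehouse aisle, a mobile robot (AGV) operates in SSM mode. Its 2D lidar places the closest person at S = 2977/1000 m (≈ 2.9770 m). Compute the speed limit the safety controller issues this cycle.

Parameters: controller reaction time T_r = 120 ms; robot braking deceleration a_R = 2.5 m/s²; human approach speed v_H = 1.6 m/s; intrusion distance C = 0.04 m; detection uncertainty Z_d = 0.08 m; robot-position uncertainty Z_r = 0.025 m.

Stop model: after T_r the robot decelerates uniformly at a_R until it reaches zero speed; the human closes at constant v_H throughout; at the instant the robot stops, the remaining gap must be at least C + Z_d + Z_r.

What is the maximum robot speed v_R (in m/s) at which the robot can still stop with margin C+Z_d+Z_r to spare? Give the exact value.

v_R_max = 11/5 m/s = 2.2000 m/s

collect terms ⇒ (1/5)·v_R² + (19/25)·v_R + (-66/25) = 0
  disc = (19/25)² − 4·(1/5)·(-66/25) = 1681/625 ; √disc = 41/25
  v_R = (−(19/25) + 41/25) / (2·(1/5)) = 11/5 m/s
check:
T_s = v_R/a_R = (11/5)/(5/2) = 0.8800 s
reaction-phase robot travel = 2.2000·0.1200 = 0.2640 m
robot under decel: 2.2000²/(2·2.5000) = 0.9680 m
human over T_r+T_s: 1.6000·(0.1200+0.8800) = 1.6000 m
residual clearance needed = 0.0400+0.0800+0.0250 = 0.1450 m
sum ≈ 0.2640+0.9680+1.6000+0.1450 ≈ 2.9770 m = S ✓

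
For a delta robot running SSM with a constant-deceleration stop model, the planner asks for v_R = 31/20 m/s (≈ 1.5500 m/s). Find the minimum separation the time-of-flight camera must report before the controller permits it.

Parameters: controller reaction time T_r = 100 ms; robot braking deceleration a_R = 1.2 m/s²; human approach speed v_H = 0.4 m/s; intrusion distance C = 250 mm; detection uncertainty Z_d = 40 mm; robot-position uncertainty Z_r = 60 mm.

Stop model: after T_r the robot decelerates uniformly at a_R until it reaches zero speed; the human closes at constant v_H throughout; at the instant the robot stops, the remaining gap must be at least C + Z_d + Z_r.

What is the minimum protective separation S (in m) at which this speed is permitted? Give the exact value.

braking lasts T_s = (31/20)/(6/5) = 1.2917 s
robot covers v_R·T_r = 1.5500·0.1000 = 0.1550 m before braking
robot covers 1.5500·1.2917 − ½·1.2000·1.2917² = 1.0010 m while stopping
human closes 0.4000·1.3917 = 0.5567 m
margins: 0.2500+0.0400+0.0600 = 0.3500 m
S_min ≈ 0.1550+1.0010+0.5567+0.3500  ⇒  S_min = 9901/4800 m

S_min = 9901/4800 m = 2.0627 m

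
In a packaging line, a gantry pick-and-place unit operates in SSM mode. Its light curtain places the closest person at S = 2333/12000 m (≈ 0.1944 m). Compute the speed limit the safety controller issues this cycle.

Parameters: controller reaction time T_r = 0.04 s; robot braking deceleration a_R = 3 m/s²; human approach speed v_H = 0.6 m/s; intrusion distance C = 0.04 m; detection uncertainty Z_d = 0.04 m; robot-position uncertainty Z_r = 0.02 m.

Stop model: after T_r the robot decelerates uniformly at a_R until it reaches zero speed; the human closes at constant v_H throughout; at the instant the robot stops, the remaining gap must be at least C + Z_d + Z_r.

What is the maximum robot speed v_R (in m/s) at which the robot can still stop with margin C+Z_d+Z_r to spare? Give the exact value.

v_R_max = 1/4 m/s = 0.2500 m/s

at the boundary: (1/6)·v² + (6/25)·v + (-169/2400) = 0
  disc = (6/25)² − 4·(1/6)·(-169/2400) = 9409/90000 ; √disc = 97/300
  v_R = (−(6/25) + 97/300) / (2·(1/6)) = 1/4 m/s
check:
stop time T_s = (1/4)/3 = 0.0833 s
reaction-phase robot travel = 0.2500·0.0400 = 0.0100 m
braking distance = 0.2500²/(2·3.0000) = 0.0104 m
person approaches 0.6000·(0.0400+0.0833) = 0.0740 m
C+Z_d+Z_r = 0.0400+0.0400+0.0200 = 0.1000 m
sum ≈ 0.0100+0.0104+0.0740+0.1000 ≈ 0.1944 m = S ✓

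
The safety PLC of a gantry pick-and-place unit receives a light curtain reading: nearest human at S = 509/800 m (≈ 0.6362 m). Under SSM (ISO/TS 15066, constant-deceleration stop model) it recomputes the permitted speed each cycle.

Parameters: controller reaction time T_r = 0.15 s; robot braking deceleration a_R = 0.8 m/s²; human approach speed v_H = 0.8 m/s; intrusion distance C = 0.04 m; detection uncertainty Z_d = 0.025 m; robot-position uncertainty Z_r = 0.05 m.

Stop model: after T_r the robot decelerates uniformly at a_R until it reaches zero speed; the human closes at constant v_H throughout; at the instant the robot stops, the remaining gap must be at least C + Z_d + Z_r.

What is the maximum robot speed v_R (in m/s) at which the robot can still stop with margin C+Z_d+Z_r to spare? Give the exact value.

v_R_max = 3/10 m/s = 0.3000 m/s

at the boundary: (5/8)·v² + (23/20)·v + (-321/800) = 0
  disc = (23/20)² − 4·(5/8)·(-321/800) = 3721/1600 ; √disc = 61/40
  v_R = (−(23/20) + 61/40) / (2·(5/8)) = 3/10 m/s
check:
stop time T_s = (3/10)/(4/5) = 0.3750 s
reaction-phase robot travel = 0.3000·0.1500 = 0.0450 m
robot covers 0.3000·0.3750 − ½·0.8000·0.3750² = 0.0563 m while stopping
person approaches 0.8000·(0.1500+0.3750) = 0.4200 m
C+Z_d+Z_r = 0.0400+0.0250+0.0500 = 0.1150 m
sum ≈ 0.0450+0.0563+0.4200+0.1150 ≈ 0.6362 m = S ✓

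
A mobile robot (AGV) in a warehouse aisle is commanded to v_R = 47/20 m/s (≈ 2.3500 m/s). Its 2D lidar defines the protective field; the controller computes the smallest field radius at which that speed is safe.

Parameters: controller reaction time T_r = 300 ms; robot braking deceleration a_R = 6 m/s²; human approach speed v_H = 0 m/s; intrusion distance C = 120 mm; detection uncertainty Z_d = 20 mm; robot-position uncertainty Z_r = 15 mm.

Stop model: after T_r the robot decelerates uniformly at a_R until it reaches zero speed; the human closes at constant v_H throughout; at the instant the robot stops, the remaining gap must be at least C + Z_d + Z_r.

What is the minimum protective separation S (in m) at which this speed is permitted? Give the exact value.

stop time T_s = (47/20)/6 = 0.3917 s
robot in T_r: 2.3500·0.3000 = 0.7050 m
robot under decel: 2.3500²/(2·6.0000) = 0.4602 m
human over T_r+T_s: 0.0000·(0.3000+0.3917) = 0.0000 m
residual clearance needed = 0.1200+0.0200+0.0150 = 0.1550 m
S_min ≈ 0.7050+0.4602+0.0000+0.1550  ⇒  S_min = 6337/4800 m

S_min = 6337/4800 m = 1.3202 m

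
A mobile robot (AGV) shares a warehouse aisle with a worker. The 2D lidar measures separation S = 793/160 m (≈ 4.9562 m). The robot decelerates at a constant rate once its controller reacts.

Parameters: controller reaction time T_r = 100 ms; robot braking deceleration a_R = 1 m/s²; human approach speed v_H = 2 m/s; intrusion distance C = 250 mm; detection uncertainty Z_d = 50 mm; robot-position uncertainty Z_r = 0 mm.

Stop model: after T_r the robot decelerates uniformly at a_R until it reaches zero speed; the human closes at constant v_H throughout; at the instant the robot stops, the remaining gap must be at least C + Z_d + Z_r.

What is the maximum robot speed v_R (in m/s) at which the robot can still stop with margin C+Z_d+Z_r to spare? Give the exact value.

quadratic (1/2)·v² + (21/10)·v + (-713/160) = 0
  disc = (21/10)² − 4·(1/2)·(-713/160) = 5329/400 ; √disc = 73/20
  v_R = (−(21/10) + 73/20) / (2·(1/2)) = 31/20 m/s
check:
T_s = v_R/a_R = (31/20)/1 = 1.5500 s
robot covers v_R·T_r = 1.5500·0.1000 = 0.1550 m before braking
robot under decel: 1.5500²/(2·1.0000) = 1.2012 m
human closes 2.0000·1.6500 = 3.3000 m
margins: 0.2500+0.0500+0.0000 = 0.3000 m
sum ≈ 0.1550+1.2012+3.3000+0.3000 ≈ 4.9562 m = S ✓

v_R_max = 31/20 m/s = 1.5500 m/s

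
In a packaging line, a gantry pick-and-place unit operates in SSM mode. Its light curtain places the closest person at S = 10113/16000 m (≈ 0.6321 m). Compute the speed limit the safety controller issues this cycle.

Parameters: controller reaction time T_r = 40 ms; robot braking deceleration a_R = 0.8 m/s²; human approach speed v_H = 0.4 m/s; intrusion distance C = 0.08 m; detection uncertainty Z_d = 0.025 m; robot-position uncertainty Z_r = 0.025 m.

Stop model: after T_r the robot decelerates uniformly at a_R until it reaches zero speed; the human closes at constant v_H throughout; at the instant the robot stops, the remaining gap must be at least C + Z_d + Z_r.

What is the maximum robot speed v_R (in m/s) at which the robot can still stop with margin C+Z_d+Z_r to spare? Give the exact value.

v_R_max = 11/20 m/s = 0.5500 m/s

at the boundary: (5/8)·v² + (27/50)·v + (-7777/16000) = 0
  disc = (27/50)² − 4·(5/8)·(-7777/16000) = 241081/160000 ; √disc = 491/400
  v_R = (−(27/50) + 491/400) / (2·(5/8)) = 11/20 m/s
check:
stop time T_s = (11/20)/(4/5) = 0.6875 s
robot covers v_R·T_r = 0.5500·0.0400 = 0.0220 m before braking
braking distance = 0.5500²/(2·0.8000) = 0.1891 m
human over T_r+T_s: 0.4000·(0.0400+0.6875) = 0.2910 m
margins: 0.0800+0.0250+0.0250 = 0.1300 m
sum ≈ 0.0220+0.1891+0.2910+0.1300 ≈ 0.6321 m = S ✓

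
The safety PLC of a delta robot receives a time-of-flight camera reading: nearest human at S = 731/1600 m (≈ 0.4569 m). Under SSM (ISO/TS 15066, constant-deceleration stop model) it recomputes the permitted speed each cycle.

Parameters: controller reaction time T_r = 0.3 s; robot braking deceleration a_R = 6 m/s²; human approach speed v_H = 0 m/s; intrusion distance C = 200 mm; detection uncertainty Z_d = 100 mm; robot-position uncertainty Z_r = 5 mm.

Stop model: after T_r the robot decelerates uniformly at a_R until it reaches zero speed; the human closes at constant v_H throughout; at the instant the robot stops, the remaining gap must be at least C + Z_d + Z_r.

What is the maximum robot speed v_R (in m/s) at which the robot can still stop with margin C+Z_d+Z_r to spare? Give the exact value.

v_R_max = 9/20 m/s = 0.4500 m/s

at the boundary: (1/12)·v² + (3/10)·v + (-243/1600) = 0
  disc = (3/10)² − 4·(1/12)·(-243/1600) = 9/64 ; √disc = 3/8
  v_R = (−(3/10) + 3/8) / (2·(1/12)) = 9/20 m/s
check:
stop time T_s = (9/20)/6 = 0.0750 s
robot in T_r: 0.4500·0.3000 = 0.1350 m
robot under decel: 0.4500²/(2·6.0000) = 0.0169 m
human closes 0.0000·0.3750 = 0.0000 m
C+Z_d+Z_r = 0.2000+0.1000+0.0050 = 0.3050 m
sum ≈ 0.1350+0.0169+0.0000+0.3050 ≈ 0.4569 m = S ✓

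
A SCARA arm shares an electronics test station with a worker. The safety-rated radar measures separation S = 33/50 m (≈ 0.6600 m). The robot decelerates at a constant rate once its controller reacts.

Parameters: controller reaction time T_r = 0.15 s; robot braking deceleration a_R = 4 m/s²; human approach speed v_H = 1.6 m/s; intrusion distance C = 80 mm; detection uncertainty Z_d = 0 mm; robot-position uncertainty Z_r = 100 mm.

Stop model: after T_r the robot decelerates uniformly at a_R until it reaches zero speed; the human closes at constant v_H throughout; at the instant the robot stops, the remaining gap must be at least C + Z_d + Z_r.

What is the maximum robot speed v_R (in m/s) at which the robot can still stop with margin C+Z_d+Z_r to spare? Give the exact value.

v_R_max = 2/5 m/s = 0.4000 m/s

collect terms ⇒ (1/8)·v_R² + (11/20)·v_R + (-6/25) = 0
  disc = (11/20)² − 4·(1/8)·(-6/25) = 169/400 ; √disc = 13/20
  v_R = (−(11/20) + 13/20) / (2·(1/8)) = 2/5 m/s
check:
braking lasts T_s = (2/5)/4 = 0.1000 s
robot in T_r: 0.4000·0.1500 = 0.0600 m
robot under decel: 0.4000²/(2·4.0000) = 0.0200 m
human closes 1.6000·0.2500 = 0.4000 m
C+Z_d+Z_r = 0.0800+0.0000+0.1000 = 0.1800 m
sum ≈ 0.0600+0.0200+0.4000+0.1800 ≈ 0.6600 m = S ✓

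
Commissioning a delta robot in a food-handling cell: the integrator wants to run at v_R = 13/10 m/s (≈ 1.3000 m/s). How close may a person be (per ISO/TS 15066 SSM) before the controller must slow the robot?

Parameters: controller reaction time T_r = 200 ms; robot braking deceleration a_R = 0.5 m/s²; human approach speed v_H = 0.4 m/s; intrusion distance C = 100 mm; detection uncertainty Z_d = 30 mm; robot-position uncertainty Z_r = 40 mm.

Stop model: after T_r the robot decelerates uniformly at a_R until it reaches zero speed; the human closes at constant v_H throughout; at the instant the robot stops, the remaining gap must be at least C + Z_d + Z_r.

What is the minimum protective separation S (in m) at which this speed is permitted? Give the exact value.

S_min = 81/25 m = 3.2400 m

braking lasts T_s = (13/10)/(1/2) = 2.6000 s
reaction-phase robot travel = 1.3000·0.2000 = 0.2600 m
braking distance = 1.3000²/(2·0.5000) = 1.6900 m
human closes 0.4000·2.8000 = 1.1200 m
residual clearance needed = 0.1000+0.0300+0.0400 = 0.1700 m
S_min ≈ 0.2600+1.6900+1.1200+0.1700  ⇒  S_min = 81/25 m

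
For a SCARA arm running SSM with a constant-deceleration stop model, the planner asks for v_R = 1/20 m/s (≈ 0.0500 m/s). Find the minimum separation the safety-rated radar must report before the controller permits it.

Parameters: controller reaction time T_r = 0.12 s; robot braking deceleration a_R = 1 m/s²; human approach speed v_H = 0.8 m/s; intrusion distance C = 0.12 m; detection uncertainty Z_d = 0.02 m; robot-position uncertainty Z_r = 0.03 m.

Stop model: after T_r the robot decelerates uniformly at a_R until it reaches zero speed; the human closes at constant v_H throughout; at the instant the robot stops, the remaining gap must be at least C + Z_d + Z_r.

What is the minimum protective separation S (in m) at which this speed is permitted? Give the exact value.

braking lasts T_s = (1/20)/1 = 0.0500 s
reaction-phase robot travel = 0.0500·0.1200 = 0.0060 m
robot under decel: 0.0500²/(2·1.0000) = 0.0013 m
person approaches 0.8000·(0.1200+0.0500) = 0.1360 m
margins: 0.1200+0.0200+0.0300 = 0.1700 m
S_min ≈ 0.0060+0.0013+0.1360+0.1700  ⇒  S_min = 1253/4000 m

S_min = 1253/4000 m = 0.3132 m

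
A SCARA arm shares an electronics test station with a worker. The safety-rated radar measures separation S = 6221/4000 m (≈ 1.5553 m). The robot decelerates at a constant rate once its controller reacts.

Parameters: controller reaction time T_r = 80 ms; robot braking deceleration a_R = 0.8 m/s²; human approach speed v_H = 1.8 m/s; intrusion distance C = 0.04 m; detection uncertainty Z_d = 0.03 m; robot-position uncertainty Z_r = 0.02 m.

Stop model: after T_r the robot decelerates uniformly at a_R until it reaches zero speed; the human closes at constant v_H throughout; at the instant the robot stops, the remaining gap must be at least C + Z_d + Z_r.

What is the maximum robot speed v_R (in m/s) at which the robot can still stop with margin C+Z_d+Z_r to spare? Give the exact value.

v_R_max = 1/2 m/s = 0.5000 m/s

at the boundary: (5/8)·v² + (233/100)·v + (-1057/800) = 0
  disc = (233/100)² − 4·(5/8)·(-1057/800) = 349281/40000 ; √disc = 591/200
  v_R = (−(233/100) + 591/200) / (2·(5/8)) = 1/2 m/s
check:
T_s = v_R/a_R = (1/2)/(4/5) = 0.6250 s
reaction-phase robot travel = 0.5000·0.0800 = 0.0400 m
robot under decel: 0.5000²/(2·0.8000) = 0.1562 m
person approaches 1.8000·(0.0800+0.6250) = 1.2690 m
margins: 0.0400+0.0300+0.0200 = 0.0900 m
sum ≈ 0.0400+0.1562+1.2690+0.0900 ≈ 1.5553 m = S ✓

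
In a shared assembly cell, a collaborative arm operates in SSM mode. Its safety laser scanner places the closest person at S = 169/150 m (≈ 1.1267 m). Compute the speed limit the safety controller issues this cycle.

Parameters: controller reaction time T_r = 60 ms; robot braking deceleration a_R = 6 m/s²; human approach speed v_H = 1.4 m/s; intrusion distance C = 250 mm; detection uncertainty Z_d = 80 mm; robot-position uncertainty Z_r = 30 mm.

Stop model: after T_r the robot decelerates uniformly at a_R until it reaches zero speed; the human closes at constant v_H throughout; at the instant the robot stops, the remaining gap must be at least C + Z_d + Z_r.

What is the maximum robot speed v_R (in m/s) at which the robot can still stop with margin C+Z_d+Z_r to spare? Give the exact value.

collect terms ⇒ (1/12)·v_R² + (22/75)·v_R + (-256/375) = 0
  disc = (22/75)² − 4·(1/12)·(-256/375) = 196/625 ; √disc = 14/25
  v_R = (−(22/75) + 14/25) / (2·(1/12)) = 8/5 m/s
check:
stop time T_s = (8/5)/6 = 0.2667 s
robot in T_r: 1.6000·0.0600 = 0.0960 m
robot covers 1.6000·0.2667 − ½·6.0000·0.2667² = 0.2133 m while stopping
human closes 1.4000·0.3267 = 0.4573 m
margins: 0.2500+0.0800+0.0300 = 0.3600 m
sum ≈ 0.0960+0.2133+0.4573+0.3600 ≈ 1.1267 m = S ✓

v_R_max = 8/5 m/s = 1.6000 m/s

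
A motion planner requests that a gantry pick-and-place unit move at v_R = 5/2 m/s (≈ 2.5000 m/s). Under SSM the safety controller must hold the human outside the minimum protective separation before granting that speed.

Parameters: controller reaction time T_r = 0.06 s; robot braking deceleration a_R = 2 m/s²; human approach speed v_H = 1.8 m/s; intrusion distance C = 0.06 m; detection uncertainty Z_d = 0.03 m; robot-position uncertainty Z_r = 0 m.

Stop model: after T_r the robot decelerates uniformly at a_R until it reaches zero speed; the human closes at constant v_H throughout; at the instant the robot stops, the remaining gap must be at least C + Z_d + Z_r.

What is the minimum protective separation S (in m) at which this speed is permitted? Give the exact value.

braking lasts T_s = (5/2)/2 = 1.2500 s
robot in T_r: 2.5000·0.0600 = 0.1500 m
robot covers 2.5000·1.2500 − ½·2.0000·1.2500² = 1.5625 m while stopping
person approaches 1.8000·(0.0600+1.2500) = 2.3580 m
residual clearance needed = 0.0600+0.0300+0.0000 = 0.0900 m
S_min ≈ 0.1500+1.5625+2.3580+0.0900  ⇒  S_min = 8321/2000 m

S_min = 8321/2000 m = 4.1605 m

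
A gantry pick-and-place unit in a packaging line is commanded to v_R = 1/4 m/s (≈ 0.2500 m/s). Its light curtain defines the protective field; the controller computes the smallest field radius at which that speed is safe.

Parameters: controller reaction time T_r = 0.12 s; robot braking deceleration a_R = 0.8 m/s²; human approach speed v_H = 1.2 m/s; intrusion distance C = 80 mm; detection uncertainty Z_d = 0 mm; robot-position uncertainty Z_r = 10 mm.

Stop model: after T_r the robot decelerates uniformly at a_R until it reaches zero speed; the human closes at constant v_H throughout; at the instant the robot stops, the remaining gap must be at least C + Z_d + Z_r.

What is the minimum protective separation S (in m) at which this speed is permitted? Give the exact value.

S_min = 10849/16000 m = 0.6781 m

T_s = v_R/a_R = (1/4)/(4/5) = 0.3125 s
reaction-phase robot travel = 0.2500·0.1200 = 0.0300 m
robot under decel: 0.2500²/(2·0.8000) = 0.0391 m
human over T_r+T_s: 1.2000·(0.1200+0.3125) = 0.5190 m
C+Z_d+Z_r = 0.0800+0.0000+0.0100 = 0.0900 m
S_min ≈ 0.0300+0.0391+0.5190+0.0900  ⇒  S_min = 10849/16000 m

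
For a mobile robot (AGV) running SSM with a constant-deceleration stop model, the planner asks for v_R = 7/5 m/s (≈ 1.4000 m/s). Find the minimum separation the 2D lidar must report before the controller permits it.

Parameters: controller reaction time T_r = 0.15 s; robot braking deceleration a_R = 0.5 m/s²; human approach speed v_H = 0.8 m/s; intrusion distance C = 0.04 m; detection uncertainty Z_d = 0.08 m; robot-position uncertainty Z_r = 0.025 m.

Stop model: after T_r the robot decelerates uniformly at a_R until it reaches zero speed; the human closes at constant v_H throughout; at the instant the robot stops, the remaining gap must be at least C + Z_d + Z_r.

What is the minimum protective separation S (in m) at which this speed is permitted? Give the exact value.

S_min = 187/40 m = 4.6750 m

stop time T_s = (7/5)/(1/2) = 2.8000 s
robot covers v_R·T_r = 1.4000·0.1500 = 0.2100 m before braking
braking distance = 1.4000²/(2·0.5000) = 1.9600 m
person approaches 0.8000·(0.1500+2.8000) = 2.3600 m
margins: 0.0400+0.0800+0.0250 = 0.1450 m
S_min ≈ 0.2100+1.9600+2.3600+0.1450  ⇒  S_min = 187/40 m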